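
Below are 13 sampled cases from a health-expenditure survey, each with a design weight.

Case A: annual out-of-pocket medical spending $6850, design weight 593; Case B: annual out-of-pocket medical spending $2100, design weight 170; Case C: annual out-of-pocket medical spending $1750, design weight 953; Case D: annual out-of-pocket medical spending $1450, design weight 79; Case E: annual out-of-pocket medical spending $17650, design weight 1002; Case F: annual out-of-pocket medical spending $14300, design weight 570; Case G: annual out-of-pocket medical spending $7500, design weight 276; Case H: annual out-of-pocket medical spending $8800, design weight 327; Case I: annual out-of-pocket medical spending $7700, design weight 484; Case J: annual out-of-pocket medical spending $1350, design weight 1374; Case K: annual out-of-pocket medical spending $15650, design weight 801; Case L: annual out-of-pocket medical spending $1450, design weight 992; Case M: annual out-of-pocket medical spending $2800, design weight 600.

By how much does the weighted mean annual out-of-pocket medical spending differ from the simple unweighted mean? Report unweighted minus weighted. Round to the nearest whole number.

Unweighted sum = 89350
Unweighted mean = 89350 / 13 = 6873.0769
Weighted sum = 58221000
Sum of weights = 8221
Weighted mean = 58221000 / 8221 = 7081.9852
Difference (unweighted minus weighted) = -208.90824

-209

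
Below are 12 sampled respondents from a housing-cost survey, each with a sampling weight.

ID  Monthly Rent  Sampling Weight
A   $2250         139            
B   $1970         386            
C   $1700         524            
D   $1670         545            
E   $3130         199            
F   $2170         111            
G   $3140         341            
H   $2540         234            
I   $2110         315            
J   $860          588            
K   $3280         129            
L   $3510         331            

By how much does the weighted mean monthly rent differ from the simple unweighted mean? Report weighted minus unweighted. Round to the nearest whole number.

Unweighted sum = 2250 + 1970 + 1700 + 1670 + 3130 + 2170 + 3140 + 2540 + 2110 + 860 + 3280 + 3510 = 28330
Unweighted mean = 28330 / 12 = 2360.8333
Weighted sum = 2250×139 + 1970×386 + 1700×524 + 1670×545 + 3130×199 + 2170×111 + 3140×341 + 2540×234 + 2110×315 + 860×588 + 3280×129 + 3510×331
  = 312750 + 760420 + 890800 + 910150 + 622870 + 240870 + 1070740 + 594360 + 664650 + 505680 + 423120 + 1161810 = 8158220
Sum of weights = 139 + 386 + 524 + 545 + 199 + 111 + 341 + 234 + 315 + 588 + 129 + 331 = 3842
Weighted mean = 8158220 / 3842 = 2123.4305
Difference (weighted minus unweighted) = -237.40283

-237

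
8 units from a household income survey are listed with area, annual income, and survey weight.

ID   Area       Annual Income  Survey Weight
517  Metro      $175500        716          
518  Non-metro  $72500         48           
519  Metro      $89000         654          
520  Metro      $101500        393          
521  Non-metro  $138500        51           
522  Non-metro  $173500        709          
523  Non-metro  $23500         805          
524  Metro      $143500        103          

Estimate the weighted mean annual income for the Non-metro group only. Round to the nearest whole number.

Non-metro rows: 518, 521, 522, 523
Weighted sum = 72500×48 + 138500×51 + 173500×709 + 23500×805
  = 3480000 + 7063500 + 123011500 + 18917500 = 152472500
Sum of weights = 48 + 51 + 709 + 805 = 1613
Weighted mean = 152472500 / 1613 = 94527.278

94527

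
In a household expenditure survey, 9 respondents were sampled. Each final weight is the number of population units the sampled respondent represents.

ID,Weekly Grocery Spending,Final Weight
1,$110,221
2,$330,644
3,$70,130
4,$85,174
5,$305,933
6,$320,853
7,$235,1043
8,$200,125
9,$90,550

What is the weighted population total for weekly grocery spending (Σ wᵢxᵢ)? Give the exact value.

1137850

Weighted total = 110×221 + 330×644 + 70×130 + 85×174 + 305×933 + 320×853 + 235×1043 + 200×125 + 90×550
  = 1137850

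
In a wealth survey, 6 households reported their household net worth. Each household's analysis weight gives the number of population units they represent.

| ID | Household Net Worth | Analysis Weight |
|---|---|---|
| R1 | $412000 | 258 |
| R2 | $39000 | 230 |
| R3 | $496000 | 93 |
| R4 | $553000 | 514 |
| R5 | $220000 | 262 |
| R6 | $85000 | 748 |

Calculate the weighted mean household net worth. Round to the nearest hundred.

269300

Weighted sum = 412000×258 + 39000×230 + 496000×93 + 553000×514 + 220000×262 + 85000×748
  = 566856000
Sum of weights = 258 + 230 + 93 + 514 + 262 + 748 = 2105
Weighted mean = 566856000 / 2105 = 269290.26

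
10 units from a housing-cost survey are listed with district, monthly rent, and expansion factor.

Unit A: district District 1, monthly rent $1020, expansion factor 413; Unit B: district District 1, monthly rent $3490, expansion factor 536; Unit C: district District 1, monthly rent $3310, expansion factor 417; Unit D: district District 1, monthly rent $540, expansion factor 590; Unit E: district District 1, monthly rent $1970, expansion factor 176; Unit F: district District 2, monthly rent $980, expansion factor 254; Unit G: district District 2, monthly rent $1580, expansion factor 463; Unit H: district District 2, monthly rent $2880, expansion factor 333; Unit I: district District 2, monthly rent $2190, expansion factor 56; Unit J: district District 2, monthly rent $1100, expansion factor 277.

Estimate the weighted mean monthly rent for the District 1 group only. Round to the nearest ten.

2030

District 1 rows: A, B, C, D, E
Weighted sum = 1020×413 + 3490×536 + 3310×417 + 540×590 + 1970×176
  = 421260 + 1870640 + 1380270 + 318600 + 346720 = 4337490
Sum of weights = 413 + 536 + 417 + 590 + 176 = 2132
Weighted mean = 4337490 / 2132 = 2034.47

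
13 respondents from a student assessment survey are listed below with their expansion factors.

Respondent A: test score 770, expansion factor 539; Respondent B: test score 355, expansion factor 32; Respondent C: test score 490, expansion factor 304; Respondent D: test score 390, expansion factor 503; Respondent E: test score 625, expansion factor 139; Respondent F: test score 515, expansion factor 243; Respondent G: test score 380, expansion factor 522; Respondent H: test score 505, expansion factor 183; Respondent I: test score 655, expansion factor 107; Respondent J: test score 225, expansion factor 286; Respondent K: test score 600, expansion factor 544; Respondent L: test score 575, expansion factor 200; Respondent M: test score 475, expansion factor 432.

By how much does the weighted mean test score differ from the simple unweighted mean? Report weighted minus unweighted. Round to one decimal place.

Unweighted sum = 6560
Unweighted mean = 6560 / 13 = 504.61538
Weighted sum = 2055350
Sum of weights = 4034
Weighted mean = 2055350 / 4034 = 509.50669
Difference (weighted minus unweighted) = 4.8913085

4.9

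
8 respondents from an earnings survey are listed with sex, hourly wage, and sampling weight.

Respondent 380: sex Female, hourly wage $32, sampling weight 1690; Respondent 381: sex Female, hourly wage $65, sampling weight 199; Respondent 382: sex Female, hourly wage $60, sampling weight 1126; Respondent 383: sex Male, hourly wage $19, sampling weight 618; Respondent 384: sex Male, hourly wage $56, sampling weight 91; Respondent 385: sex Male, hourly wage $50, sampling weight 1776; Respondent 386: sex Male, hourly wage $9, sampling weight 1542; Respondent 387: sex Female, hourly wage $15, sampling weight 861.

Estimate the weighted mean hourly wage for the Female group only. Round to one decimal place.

Female rows: 380, 381, 382, 387
Weighted sum = 147490
Sum of weights = 1690 + 199 + 1126 + 861 = 3876
Weighted mean = 147490 / 3876 = 38.052116

38.1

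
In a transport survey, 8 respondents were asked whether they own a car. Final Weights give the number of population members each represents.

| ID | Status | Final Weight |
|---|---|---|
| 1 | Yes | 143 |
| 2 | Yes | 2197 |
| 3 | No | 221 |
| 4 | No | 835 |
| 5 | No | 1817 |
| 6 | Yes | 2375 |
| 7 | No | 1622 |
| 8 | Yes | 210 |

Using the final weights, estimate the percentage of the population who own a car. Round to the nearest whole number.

52

Sum of weights for 'Yes' = 143 + 2197 + 2375 + 210 = 4925
Total weight = 9420
Weighted proportion = 4925 / 9420 = 0.52282378 → 52.282378%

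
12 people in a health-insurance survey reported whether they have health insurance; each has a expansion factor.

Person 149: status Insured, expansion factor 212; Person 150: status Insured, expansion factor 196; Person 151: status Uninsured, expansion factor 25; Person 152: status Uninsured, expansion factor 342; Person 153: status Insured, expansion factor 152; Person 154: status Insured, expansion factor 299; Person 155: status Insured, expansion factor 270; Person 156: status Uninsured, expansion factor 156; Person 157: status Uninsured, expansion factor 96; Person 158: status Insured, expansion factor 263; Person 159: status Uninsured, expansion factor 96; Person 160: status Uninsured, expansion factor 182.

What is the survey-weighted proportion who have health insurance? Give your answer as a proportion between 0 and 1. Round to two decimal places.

0.61

Sum of weights for 'Insured' = 212 + 196 + 152 + 299 + 270 + 263 = 1392
Total weight = 2289
Weighted proportion = 1392 / 2289 = 0.60812582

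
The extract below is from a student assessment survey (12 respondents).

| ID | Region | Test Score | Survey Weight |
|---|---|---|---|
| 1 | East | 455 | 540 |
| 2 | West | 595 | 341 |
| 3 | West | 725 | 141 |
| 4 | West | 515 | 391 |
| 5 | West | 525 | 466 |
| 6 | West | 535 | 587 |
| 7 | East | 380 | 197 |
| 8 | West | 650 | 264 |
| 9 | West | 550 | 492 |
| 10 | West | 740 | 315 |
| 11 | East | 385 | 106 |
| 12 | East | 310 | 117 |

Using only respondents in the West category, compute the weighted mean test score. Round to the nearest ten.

West rows: 2, 3, 4, 5, 6, 8, 9, 10
Weighted sum = 1740480
Sum of weights = 341 + 141 + 391 + 466 + 587 + 264 + 492 + 315 = 2997
Weighted mean = 1740480 / 2997 = 580.74074

580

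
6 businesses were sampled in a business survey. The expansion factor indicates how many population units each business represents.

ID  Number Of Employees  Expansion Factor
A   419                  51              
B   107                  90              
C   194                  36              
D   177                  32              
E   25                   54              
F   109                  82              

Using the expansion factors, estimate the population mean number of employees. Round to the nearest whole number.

156

Weighted sum = 419×51 + 107×90 + 194×36 + 177×32 + 25×54 + 109×82
  = 53935
Sum of weights = 345
Weighted mean = 53935 / 345 = 156.33333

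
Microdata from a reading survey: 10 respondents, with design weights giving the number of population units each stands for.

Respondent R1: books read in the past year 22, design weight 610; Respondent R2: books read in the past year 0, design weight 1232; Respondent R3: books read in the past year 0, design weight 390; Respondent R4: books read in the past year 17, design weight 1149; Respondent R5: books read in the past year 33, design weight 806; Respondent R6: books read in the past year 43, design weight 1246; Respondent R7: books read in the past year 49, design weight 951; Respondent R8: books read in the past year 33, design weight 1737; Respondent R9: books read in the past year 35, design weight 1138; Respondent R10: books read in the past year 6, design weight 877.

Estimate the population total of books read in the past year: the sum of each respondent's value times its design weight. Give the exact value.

262141

Weighted total = 22×610 + 0×1232 + 0×390 + 17×1149 + 33×806 + 43×1246 + 49×951 + 33×1737 + 35×1138 + 6×877
  = 13420 + 0 + 0 + 19533 + 26598 + 53578 + 46599 + 57321 + 39830 + 5262 = 262141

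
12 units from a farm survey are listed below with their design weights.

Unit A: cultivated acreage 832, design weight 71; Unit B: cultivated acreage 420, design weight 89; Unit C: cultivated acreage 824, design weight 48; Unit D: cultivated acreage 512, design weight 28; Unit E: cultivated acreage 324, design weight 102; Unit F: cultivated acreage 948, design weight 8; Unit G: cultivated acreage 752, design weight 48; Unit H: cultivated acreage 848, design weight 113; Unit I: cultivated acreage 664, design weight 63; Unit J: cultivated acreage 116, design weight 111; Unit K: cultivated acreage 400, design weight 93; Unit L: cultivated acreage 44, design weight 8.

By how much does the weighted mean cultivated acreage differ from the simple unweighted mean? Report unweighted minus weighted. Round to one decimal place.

Unweighted sum = 832 + 420 + 824 + 512 + 324 + 948 + 752 + 848 + 664 + 116 + 400 + 44 = 6684
Unweighted mean = 6684 / 12 = 557
Weighted sum = 832×71 + 420×89 + 824×48 + 512×28 + 324×102 + 948×8 + 752×48 + 848×113 + 664×63 + 116×111 + 400×93 + 44×8
  = 59072 + 37380 + 39552 + 14336 + 33048 + 7584 + 36096 + 95824 + 41832 + 12876 + 37200 + 352 = 415152
Sum of weights = 71 + 89 + 48 + 28 + 102 + 8 + 48 + 113 + 63 + 111 + 93 + 8 = 782
Weighted mean = 415152 / 782 = 530.88491
Difference (unweighted minus weighted) = 26.11509

26.1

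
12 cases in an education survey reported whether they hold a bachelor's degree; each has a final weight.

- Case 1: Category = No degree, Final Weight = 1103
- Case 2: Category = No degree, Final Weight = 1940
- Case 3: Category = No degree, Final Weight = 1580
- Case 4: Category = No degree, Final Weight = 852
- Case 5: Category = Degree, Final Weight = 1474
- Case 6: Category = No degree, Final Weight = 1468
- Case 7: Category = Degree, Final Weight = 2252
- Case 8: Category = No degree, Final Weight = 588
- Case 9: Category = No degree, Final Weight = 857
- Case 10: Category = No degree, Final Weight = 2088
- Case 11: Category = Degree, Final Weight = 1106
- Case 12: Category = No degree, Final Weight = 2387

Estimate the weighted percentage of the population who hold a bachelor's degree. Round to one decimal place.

Sum of weights for 'Degree' = 1474 + 2252 + 1106 = 4832
Total weight = 17695
Weighted proportion = 4832 / 17695 = 0.27307149 → 27.307149%

27.3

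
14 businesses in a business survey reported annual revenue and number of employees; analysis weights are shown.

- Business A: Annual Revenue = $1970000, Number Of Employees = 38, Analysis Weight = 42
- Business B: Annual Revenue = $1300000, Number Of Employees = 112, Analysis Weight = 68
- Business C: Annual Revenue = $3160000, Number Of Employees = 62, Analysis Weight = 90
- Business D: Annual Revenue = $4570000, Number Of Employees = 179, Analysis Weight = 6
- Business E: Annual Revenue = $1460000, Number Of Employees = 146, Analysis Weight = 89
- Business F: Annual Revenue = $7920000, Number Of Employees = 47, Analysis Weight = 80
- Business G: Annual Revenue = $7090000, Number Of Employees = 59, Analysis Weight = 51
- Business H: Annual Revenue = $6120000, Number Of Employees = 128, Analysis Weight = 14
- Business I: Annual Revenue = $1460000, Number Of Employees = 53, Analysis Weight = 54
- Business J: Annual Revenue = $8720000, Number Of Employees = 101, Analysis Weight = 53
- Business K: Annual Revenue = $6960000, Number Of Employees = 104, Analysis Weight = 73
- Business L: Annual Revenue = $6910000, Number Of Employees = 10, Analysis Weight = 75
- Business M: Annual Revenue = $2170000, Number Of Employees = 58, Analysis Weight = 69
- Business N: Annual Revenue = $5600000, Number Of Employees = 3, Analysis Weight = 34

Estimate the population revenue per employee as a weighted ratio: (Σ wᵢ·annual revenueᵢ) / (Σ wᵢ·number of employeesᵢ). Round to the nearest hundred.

62000

Σ wᵢ·y = 3601230000
Σ wᵢ·x = 58082
Ratio = 3601230000 / 58082 = 62002.514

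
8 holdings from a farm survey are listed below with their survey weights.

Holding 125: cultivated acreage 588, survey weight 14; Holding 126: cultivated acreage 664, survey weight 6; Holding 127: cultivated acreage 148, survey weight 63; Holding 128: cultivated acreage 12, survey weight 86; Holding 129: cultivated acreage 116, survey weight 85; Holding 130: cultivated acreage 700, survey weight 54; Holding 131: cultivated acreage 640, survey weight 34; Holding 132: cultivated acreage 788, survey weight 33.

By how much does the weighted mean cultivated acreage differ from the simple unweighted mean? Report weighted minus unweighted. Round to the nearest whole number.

Unweighted sum = 588 + 664 + 148 + 12 + 116 + 700 + 640 + 788 = 3656
Unweighted mean = 3656 / 8 = 457
Weighted sum = 117996
Sum of weights = 14 + 6 + 63 + 86 + 85 + 54 + 34 + 33 = 375
Weighted mean = 117996 / 375 = 314.656
Difference (weighted minus unweighted) = -142.344

-142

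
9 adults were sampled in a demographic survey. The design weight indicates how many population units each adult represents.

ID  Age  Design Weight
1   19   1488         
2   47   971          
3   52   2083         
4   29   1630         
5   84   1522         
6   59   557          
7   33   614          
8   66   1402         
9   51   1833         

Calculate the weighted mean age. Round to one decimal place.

Weighted sum = 19×1488 + 47×971 + 52×2083 + 29×1630 + 84×1522 + 59×557 + 33×614 + 66×1402 + 51×1833
  = 28272 + 45637 + 108316 + 47270 + 127848 + 32863 + 20262 + 92532 + 93483 = 596483
Sum of weights = 12100
Weighted mean = 596483 / 12100 = 49.296116

49.3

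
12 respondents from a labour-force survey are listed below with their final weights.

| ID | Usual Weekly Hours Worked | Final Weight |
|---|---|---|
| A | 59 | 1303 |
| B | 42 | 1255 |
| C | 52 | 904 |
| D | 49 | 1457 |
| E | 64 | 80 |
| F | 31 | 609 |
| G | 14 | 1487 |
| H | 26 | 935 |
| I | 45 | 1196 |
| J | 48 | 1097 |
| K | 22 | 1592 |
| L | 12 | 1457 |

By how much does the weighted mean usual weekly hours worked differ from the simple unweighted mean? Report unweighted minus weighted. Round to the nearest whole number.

Unweighted sum = 59 + 42 + 52 + 49 + 64 + 31 + 14 + 26 + 45 + 48 + 22 + 12 = 464
Unweighted mean = 464 / 12 = 38.666667
Weighted sum = 59×1303 + 42×1255 + 52×904 + 49×1457 + 64×80 + 31×609 + 14×1487 + 26×935 + 45×1196 + 48×1097 + 22×1592 + 12×1457
  = 76877 + 52710 + 47008 + 71393 + 5120 + 18879 + 20818 + 24310 + 53820 + 52656 + 35024 + 17484 = 476099
Sum of weights = 1303 + 1255 + 904 + 1457 + 80 + 609 + 1487 + 935 + 1196 + 1097 + 1592 + 1457 = 13372
Weighted mean = 476099 / 13372 = 35.604173
Difference (unweighted minus weighted) = 3.0624938

3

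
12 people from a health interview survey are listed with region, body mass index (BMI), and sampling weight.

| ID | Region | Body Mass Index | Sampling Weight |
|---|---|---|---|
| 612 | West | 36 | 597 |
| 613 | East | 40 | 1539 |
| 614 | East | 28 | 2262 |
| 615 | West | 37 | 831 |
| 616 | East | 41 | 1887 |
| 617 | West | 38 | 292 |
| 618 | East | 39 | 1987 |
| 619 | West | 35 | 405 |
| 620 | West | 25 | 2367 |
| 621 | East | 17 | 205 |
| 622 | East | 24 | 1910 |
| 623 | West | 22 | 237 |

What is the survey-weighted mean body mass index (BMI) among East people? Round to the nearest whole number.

East rows: 613, 614, 616, 618, 621, 622
Weighted sum = 329081
Sum of weights = 1539 + 2262 + 1887 + 1987 + 205 + 1910 = 9790
Weighted mean = 329081 / 9790 = 33.613994

34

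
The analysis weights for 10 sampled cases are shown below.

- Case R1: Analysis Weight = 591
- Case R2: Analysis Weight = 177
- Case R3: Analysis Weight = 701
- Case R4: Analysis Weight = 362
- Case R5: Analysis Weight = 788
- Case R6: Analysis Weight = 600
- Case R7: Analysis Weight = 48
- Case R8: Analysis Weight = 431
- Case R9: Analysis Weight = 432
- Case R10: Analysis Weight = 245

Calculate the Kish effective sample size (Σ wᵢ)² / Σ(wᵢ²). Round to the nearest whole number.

8

Σ wᵢ = 4375
Σ wᵢ² = 349281 + 31329 + 491401 + 131044 + 620944 + 360000 + 2304 + 185761 + 186624 + 60025 = 2418713
n_eff = 4375² / 2418713 = 19140625 / 2418713 = 7.9135577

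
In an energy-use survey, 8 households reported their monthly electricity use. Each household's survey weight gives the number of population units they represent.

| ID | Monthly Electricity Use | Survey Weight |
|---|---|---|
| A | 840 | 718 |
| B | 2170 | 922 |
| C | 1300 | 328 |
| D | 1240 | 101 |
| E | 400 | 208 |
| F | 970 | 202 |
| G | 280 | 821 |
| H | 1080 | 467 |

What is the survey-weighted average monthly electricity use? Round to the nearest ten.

Weighted sum = 840×718 + 2170×922 + 1300×328 + 1240×101 + 400×208 + 970×202 + 280×821 + 1080×467
  = 4168880
Sum of weights = 718 + 922 + 328 + 101 + 208 + 202 + 821 + 467 = 3767
Weighted mean = 4168880 / 3767 = 1106.6844

1110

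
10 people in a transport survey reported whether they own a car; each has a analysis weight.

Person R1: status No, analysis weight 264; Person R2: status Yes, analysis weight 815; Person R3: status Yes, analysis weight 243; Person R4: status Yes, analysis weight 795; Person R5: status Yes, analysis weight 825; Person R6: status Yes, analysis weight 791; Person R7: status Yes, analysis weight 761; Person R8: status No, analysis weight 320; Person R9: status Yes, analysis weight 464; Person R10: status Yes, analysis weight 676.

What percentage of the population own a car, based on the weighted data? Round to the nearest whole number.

90

Sum of weights for 'Yes' = 815 + 243 + 795 + 825 + 791 + 761 + 464 + 676 = 5370
Total weight = 264 + 815 + 243 + 795 + 825 + 791 + 761 + 320 + 464 + 676 = 5954
Weighted proportion = 5370 / 5954 = 0.90191468 → 90.191468%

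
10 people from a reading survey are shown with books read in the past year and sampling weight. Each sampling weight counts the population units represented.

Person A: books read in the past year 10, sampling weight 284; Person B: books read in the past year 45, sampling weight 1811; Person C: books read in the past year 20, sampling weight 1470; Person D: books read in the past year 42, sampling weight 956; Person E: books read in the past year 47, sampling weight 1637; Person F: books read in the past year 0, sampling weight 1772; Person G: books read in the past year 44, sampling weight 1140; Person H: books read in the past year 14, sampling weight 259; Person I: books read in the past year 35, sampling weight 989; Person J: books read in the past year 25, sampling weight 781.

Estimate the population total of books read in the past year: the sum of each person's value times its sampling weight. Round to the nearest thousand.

339000

Weighted total = 10×284 + 45×1811 + 20×1470 + 42×956 + 47×1637 + 0×1772 + 44×1140 + 14×259 + 35×989 + 25×781
  = 2840 + 81495 + 29400 + 40152 + 76939 + 0 + 50160 + 3626 + 34615 + 19525 = 338752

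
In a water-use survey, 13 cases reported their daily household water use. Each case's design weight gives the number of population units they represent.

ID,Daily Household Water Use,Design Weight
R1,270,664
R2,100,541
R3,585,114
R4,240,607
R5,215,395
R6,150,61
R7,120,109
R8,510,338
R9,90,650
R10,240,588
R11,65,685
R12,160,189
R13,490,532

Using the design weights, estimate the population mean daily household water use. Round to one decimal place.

230.3

Weighted sum = 1260350
Sum of weights = 5473
Weighted mean = 1260350 / 5473 = 230.28504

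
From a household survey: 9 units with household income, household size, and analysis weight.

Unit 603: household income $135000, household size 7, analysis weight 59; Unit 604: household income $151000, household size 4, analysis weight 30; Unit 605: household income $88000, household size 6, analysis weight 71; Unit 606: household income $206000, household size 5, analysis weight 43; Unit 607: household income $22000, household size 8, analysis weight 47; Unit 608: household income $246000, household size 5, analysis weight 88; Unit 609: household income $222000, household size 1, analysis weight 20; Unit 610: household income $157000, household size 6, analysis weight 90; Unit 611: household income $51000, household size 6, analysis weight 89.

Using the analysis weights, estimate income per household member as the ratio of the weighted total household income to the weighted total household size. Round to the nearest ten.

23800

Σ wᵢ·y = 135000×59 + 151000×30 + 88000×71 + 206000×43 + 22000×47 + 246000×88 + 222000×20 + 157000×90 + 51000×89
  = 7965000 + 4530000 + 6248000 + 8858000 + 1034000 + 21648000 + 4440000 + 14130000 + 4539000 = 73392000
Σ wᵢ·x = 3084
Ratio = 73392000 / 3084 = 23797.665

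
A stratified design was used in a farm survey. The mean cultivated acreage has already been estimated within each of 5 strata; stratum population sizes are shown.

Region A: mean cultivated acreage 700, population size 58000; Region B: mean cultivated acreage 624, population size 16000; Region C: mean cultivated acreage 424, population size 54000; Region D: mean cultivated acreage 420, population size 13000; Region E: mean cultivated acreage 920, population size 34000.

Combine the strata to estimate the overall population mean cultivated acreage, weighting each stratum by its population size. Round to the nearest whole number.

630

Σ Nₕ·x̄ₕ = 700×58000 + 624×16000 + 424×54000 + 420×13000 + 920×34000
  = 110220000
Σ Nₕ = 58000 + 16000 + 54000 + 13000 + 34000 = 175000
Overall mean = 110220000 / 175000 = 629.82857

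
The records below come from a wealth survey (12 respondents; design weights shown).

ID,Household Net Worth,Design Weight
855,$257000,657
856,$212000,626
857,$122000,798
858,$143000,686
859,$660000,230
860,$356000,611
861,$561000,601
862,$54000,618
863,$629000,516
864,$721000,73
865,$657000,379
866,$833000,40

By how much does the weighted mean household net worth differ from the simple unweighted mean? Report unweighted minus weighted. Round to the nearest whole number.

108748

Unweighted sum = 257000 + 212000 + 122000 + 143000 + 660000 + 356000 + 561000 + 54000 + 629000 + 721000 + 657000 + 833000 = 5205000
Unweighted mean = 5205000 / 12 = 433750
Weighted sum = 257000×657 + 212000×626 + 122000×798 + 143000×686 + 660000×230 + 356000×611 + 561000×601 + 54000×618 + 629000×516 + 721000×73 + 657000×379 + 833000×40
  = 168849000 + 132712000 + 97356000 + 98098000 + 151800000 + 217516000 + 337161000 + 33372000 + 324564000 + 52633000 + 249003000 + 33320000 = 1896384000
Sum of weights = 5835
Weighted mean = 1896384000 / 5835 = 325001.54
Difference (unweighted minus weighted) = 108748.46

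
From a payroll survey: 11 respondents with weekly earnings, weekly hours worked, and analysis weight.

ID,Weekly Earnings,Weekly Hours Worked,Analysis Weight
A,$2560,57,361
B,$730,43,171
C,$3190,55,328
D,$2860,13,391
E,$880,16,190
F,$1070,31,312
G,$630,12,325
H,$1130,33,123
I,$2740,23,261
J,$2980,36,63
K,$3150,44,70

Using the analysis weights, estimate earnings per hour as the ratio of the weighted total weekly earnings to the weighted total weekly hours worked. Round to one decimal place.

Σ wᵢ·y = 5181730
Σ wᵢ·x = 57×361 + 43×171 + 55×328 + 13×391 + 16×190 + 31×312 + 12×325 + 33×123 + 23×261 + 36×63 + 44×70
  = 20577 + 7353 + 18040 + 5083 + 3040 + 9672 + 3900 + 4059 + 6003 + 2268 + 3080 = 83075
Ratio = 5181730 / 83075 = 62.37412

62.4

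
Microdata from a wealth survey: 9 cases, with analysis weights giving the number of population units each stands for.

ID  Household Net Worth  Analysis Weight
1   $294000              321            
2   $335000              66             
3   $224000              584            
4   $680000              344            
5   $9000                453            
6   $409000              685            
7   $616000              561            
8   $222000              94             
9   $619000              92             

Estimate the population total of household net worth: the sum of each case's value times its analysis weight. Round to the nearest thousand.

Weighted total = 294000×321 + 335000×66 + 224000×584 + 680000×344 + 9000×453 + 409000×685 + 616000×561 + 222000×94 + 619000×92
  = 94374000 + 22110000 + 130816000 + 233920000 + 4077000 + 280165000 + 345576000 + 20868000 + 56948000 = 1188854000

1188854000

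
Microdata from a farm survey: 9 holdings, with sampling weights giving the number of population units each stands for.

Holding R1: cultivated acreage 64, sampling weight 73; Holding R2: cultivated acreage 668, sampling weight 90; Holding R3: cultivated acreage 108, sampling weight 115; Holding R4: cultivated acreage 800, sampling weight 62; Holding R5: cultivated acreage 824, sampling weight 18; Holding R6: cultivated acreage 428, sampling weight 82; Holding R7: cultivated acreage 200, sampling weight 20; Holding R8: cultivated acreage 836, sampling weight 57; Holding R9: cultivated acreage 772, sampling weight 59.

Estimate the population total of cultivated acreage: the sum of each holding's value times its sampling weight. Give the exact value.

273940

Weighted total = 64×73 + 668×90 + 108×115 + 800×62 + 824×18 + 428×82 + 200×20 + 836×57 + 772×59
  = 273940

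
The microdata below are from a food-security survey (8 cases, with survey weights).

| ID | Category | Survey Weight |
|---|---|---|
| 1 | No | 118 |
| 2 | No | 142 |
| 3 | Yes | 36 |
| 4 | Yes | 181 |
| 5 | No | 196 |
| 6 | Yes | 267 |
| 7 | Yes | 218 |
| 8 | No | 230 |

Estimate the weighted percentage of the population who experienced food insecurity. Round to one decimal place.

50.6

Sum of weights for 'Yes' = 36 + 181 + 267 + 218 = 702
Total weight = 118 + 142 + 36 + 181 + 196 + 267 + 218 + 230 = 1388
Weighted proportion = 702 / 1388 = 0.50576369 → 50.576369%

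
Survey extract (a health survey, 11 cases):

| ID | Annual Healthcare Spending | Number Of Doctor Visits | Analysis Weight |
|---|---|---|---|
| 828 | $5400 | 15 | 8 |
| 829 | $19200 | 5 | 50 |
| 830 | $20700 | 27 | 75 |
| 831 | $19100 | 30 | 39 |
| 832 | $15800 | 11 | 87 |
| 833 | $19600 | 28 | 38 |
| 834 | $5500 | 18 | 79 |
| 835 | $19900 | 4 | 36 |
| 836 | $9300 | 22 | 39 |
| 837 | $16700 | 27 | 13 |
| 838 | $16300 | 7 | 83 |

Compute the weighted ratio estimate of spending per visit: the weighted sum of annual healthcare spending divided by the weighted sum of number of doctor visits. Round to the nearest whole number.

Σ wᵢ·y = 5400×8 + 19200×50 + 20700×75 + 19100×39 + 15800×87 + 19600×38 + 5500×79 + 19900×36 + 9300×39 + 16700×13 + 16300×83
  = 43200 + 960000 + 1552500 + 744900 + 1374600 + 744800 + 434500 + 716400 + 362700 + 217100 + 1352900 = 8503600
Σ wᵢ·x = 15×8 + 5×50 + 27×75 + 30×39 + 11×87 + 28×38 + 18×79 + 4×36 + 22×39 + 27×13 + 7×83
  = 120 + 250 + 2025 + 1170 + 957 + 1064 + 1422 + 144 + 858 + 351 + 581 = 8942
Ratio = 8503600 / 8942 = 950.97294

951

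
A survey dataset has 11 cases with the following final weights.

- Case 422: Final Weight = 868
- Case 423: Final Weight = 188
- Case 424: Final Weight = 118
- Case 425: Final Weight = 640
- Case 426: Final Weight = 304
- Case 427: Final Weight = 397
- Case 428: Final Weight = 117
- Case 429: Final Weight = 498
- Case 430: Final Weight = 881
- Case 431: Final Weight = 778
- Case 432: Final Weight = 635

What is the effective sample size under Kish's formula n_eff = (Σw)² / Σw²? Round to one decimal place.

8.4

Σ wᵢ = 868 + 188 + 118 + 640 + 304 + 397 + 117 + 498 + 881 + 778 + 635 = 5424
Σ wᵢ² = 3508680
n_eff = 5424² / 3508680 = 29419776 / 3508680 = 8.3848558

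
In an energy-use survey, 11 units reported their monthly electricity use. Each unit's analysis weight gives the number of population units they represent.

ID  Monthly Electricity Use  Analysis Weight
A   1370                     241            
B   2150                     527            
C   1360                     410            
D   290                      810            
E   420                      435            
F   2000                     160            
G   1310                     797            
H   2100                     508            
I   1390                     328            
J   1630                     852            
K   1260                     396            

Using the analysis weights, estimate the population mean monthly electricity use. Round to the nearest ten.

Weighted sum = 7212930
Sum of weights = 241 + 527 + 410 + 810 + 435 + 160 + 797 + 508 + 328 + 852 + 396 = 5464
Weighted mean = 7212930 / 5464 = 1320.0824

1320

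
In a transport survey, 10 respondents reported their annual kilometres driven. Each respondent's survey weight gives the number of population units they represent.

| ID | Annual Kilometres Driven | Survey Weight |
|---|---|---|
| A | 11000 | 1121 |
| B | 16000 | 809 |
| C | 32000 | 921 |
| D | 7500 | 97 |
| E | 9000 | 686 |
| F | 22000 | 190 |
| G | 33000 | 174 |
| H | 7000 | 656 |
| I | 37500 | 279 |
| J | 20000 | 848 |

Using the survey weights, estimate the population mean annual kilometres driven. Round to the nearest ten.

17920

Weighted sum = 103585000
Sum of weights = 5781
Weighted mean = 103585000 / 5781 = 17918.18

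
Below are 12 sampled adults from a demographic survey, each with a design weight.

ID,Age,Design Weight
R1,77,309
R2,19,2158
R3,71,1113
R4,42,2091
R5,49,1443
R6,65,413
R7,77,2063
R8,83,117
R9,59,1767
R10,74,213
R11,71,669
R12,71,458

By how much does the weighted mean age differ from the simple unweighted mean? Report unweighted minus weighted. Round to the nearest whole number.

Unweighted sum = 77 + 19 + 71 + 42 + 49 + 65 + 77 + 83 + 59 + 74 + 71 + 71 = 758
Unweighted mean = 758 / 12 = 63.166667
Weighted sum = 697786
Sum of weights = 309 + 2158 + 1113 + 2091 + 1443 + 413 + 2063 + 117 + 1767 + 213 + 669 + 458 = 12814
Weighted mean = 697786 / 12814 = 54.454971
Difference (unweighted minus weighted) = 8.7116955

9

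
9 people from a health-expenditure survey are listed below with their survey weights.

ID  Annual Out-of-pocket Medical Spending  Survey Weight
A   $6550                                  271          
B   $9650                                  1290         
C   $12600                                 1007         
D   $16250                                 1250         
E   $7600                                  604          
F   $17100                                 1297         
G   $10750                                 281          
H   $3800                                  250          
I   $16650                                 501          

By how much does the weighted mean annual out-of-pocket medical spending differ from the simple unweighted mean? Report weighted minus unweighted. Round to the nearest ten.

1570

Unweighted sum = 6550 + 9650 + 12600 + 16250 + 7600 + 17100 + 10750 + 3800 + 16650 = 100950
Unweighted mean = 100950 / 9 = 11216.667
Weighted sum = 6550×271 + 9650×1290 + 12600×1007 + 16250×1250 + 7600×604 + 17100×1297 + 10750×281 + 3800×250 + 16650×501
  = 1775050 + 12448500 + 12688200 + 20312500 + 4590400 + 22178700 + 3020750 + 950000 + 8341650 = 86305750
Sum of weights = 271 + 1290 + 1007 + 1250 + 604 + 1297 + 281 + 250 + 501 = 6751
Weighted mean = 86305750 / 6751 = 12784.143
Difference (weighted minus unweighted) = 1567.4764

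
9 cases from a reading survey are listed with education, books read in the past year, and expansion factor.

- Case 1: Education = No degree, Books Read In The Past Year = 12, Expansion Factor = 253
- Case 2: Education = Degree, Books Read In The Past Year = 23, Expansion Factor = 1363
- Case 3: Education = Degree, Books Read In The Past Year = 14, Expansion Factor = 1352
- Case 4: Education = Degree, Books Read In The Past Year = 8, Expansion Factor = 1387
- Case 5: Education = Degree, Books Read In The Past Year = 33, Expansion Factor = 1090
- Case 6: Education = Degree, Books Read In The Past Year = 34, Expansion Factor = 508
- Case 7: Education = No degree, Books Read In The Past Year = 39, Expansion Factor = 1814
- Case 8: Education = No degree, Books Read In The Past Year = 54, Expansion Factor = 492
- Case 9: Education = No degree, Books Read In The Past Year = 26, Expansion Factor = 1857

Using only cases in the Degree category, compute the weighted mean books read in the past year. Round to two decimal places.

20.11

Degree rows: 2, 3, 4, 5, 6
Weighted sum = 23×1363 + 14×1352 + 8×1387 + 33×1090 + 34×508
  = 31349 + 18928 + 11096 + 35970 + 17272 = 114615
Sum of weights = 1363 + 1352 + 1387 + 1090 + 508 = 5700
Weighted mean = 114615 / 5700 = 20.107895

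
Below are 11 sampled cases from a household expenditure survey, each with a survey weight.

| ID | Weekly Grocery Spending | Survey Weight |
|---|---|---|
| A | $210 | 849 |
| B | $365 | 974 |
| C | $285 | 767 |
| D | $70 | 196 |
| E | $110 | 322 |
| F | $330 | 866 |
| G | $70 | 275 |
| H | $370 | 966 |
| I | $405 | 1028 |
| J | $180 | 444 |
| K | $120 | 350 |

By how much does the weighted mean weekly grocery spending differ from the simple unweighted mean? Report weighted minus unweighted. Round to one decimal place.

Unweighted sum = 210 + 365 + 285 + 70 + 110 + 330 + 70 + 370 + 405 + 180 + 120 = 2515
Unweighted mean = 2515 / 11 = 228.63636
Weighted sum = 210×849 + 365×974 + 285×767 + 70×196 + 110×322 + 330×866 + 70×275 + 370×966 + 405×1028 + 180×444 + 120×350
  = 178290 + 355510 + 218595 + 13720 + 35420 + 285780 + 19250 + 357420 + 416340 + 79920 + 42000 = 2002245
Sum of weights = 849 + 974 + 767 + 196 + 322 + 866 + 275 + 966 + 1028 + 444 + 350 = 7037
Weighted mean = 2002245 / 7037 = 284.53105
Difference (weighted minus unweighted) = 55.894687

55.9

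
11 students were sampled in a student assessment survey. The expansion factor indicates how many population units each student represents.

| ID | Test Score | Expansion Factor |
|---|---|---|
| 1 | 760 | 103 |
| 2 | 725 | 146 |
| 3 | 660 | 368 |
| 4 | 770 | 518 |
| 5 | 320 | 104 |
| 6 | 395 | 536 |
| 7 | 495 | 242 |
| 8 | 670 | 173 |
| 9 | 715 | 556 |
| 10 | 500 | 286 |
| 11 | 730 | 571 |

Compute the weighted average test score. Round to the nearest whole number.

628

Weighted sum = 760×103 + 725×146 + 660×368 + 770×518 + 320×104 + 395×536 + 495×242 + 670×173 + 715×556 + 500×286 + 730×571
  = 78280 + 105850 + 242880 + 398860 + 33280 + 211720 + 119790 + 115910 + 397540 + 143000 + 416830 = 2263940
Sum of weights = 3603
Weighted mean = 2263940 / 3603 = 628.3486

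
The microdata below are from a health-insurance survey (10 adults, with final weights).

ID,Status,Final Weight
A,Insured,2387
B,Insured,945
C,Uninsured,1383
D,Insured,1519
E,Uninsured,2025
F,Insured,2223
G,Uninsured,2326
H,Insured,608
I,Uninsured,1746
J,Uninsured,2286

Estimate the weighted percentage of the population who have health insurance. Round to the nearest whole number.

Sum of weights for 'Insured' = 2387 + 945 + 1519 + 2223 + 608 = 7682
Total weight = 17448
Weighted proportion = 7682 / 17448 = 0.44027969 → 44.027969%

44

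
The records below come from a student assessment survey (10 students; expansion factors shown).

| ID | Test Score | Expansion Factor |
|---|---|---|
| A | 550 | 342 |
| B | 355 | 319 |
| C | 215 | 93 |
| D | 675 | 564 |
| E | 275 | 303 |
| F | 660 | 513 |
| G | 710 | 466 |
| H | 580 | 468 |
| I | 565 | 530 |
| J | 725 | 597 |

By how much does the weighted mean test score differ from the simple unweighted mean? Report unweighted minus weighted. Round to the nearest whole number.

Unweighted sum = 550 + 355 + 215 + 675 + 275 + 660 + 710 + 580 + 565 + 725 = 5310
Unweighted mean = 5310 / 10 = 531
Weighted sum = 550×342 + 355×319 + 215×93 + 675×564 + 275×303 + 660×513 + 710×466 + 580×468 + 565×530 + 725×597
  = 188100 + 113245 + 19995 + 380700 + 83325 + 338580 + 330860 + 271440 + 299450 + 432825 = 2458520
Sum of weights = 342 + 319 + 93 + 564 + 303 + 513 + 466 + 468 + 530 + 597 = 4195
Weighted mean = 2458520 / 4195 = 586.05959
Difference (unweighted minus weighted) = -55.059595

-55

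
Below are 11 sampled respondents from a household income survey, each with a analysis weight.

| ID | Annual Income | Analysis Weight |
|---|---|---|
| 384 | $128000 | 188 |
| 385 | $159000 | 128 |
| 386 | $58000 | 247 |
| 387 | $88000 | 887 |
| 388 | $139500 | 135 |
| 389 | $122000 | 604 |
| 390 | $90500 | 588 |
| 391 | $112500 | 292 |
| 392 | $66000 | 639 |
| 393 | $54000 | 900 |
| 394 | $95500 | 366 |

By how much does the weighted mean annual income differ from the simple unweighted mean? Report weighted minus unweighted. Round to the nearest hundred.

Unweighted sum = 128000 + 159000 + 58000 + 88000 + 139500 + 122000 + 90500 + 112500 + 66000 + 54000 + 95500 = 1113000
Unweighted mean = 1113000 / 11 = 101181.82
Weighted sum = 441109500
Sum of weights = 188 + 128 + 247 + 887 + 135 + 604 + 588 + 292 + 639 + 900 + 366 = 4974
Weighted mean = 441109500 / 4974 = 88683.052
Difference (weighted minus unweighted) = -12498.766

-12500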